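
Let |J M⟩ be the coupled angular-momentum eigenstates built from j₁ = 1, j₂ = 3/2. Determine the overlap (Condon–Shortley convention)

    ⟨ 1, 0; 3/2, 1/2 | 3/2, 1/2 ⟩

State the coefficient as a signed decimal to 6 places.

−√(1/15) = -0.258199

triangle: 1!×1!×2!/5! = 2/120
(j±m)!: 1!×1!×2!×1!×2!×1! = 4
prefactor² = (2J+1)×Δ×N² = 4/15
  k=0: +1/(0!×1!×1!×2!×0!×0!) = 1/2
  k=1: −1/(1!×0!×0!×1!×1!×1!) = -1
Σ = -1/2  ⇒  CG² = 4/15×(-1/2)² = 1/15
CG = −√(1/15) = -0.258199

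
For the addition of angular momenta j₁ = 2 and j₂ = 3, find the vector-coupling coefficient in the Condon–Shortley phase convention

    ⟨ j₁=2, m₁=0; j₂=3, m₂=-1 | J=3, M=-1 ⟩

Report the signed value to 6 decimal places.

−√(3/20) = -0.387298

√[7·2!2!4!/9! · 2!2!2!4!2!4!] = √(256/15)
  +(−1)^0/∏(0,2,2,2,0,2)! = 1/16  (running 1/16)
  +(−1)^1/∏(1,1,1,1,1,3)! = -1/6  (running -5/48)
  +(−1)^2/∏(2,0,0,0,2,4)! = 1/96  (running -3/32)
⟨..|..⟩ = √(256/15)·(-3/32) = -0.387298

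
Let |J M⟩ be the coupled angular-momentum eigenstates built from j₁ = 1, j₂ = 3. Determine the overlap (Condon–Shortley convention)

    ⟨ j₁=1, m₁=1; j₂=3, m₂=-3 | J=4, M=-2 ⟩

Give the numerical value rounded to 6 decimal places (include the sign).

+0.188982  (= +√(1/28))

triangle: 0!×2!×6!/9! = 1440/362880
(j±m)!: 2!×0!×0!×6!×2!×6! = 2073600
prefactor² = (2J+1)×Δ×N² = 518400/7
  k=0: +1/(0!×0!×0!×0!×2!×6!) = 1/1440
Σ = 1/1440  ⇒  CG² = 518400/7×1/1440² = 1/28
CG = +√(1/28) = +0.188982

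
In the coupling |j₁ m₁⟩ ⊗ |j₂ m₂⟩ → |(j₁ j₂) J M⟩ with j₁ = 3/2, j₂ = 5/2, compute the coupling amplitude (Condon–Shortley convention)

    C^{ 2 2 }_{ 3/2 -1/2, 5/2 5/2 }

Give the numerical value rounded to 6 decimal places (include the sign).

√[5·2!1!3!/7! · 1!2!5!0!4!0!] = √(480/7)
  +(−1)^2/∏(2,0,0,3,1,0)! = 1/12  (running 1/12)
⟨..|..⟩ = √(480/7)·(1/12) = +0.690066

+√(10/21) = +0.690066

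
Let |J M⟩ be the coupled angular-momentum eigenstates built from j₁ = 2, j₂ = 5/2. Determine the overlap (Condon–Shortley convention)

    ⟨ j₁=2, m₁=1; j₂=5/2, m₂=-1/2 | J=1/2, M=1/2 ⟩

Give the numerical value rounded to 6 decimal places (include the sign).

-0.365148

j₁+j₂−J=4  J+j₁−j₂=0  J−j₁+j₂=1  j₁+j₂+J+1=6
(j₁±m₁, j₂±m₂, J±M) = (3,1,2,3,1,0)
P² = 24/5
sum k=1..1:
  [1] −1/6 = -1/6
S = -1/6
C² = P²·S² = 2/15 ; C = -0.365148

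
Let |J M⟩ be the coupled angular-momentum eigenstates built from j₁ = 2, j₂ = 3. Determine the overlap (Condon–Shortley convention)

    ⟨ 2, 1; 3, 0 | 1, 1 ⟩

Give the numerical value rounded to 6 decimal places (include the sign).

-0.292770

j₁+j₂−J=4  J+j₁−j₂=0  J−j₁+j₂=2  j₁+j₂+J+1=7
(j₁±m₁, j₂±m₂, J±M) = (3,1,3,3,2,0)
P² = 432/35
sum k=1..1:
  [1] −1/12 = -1/12
S = -1/12
C² = P²·S² = 3/35 ; C = -0.292770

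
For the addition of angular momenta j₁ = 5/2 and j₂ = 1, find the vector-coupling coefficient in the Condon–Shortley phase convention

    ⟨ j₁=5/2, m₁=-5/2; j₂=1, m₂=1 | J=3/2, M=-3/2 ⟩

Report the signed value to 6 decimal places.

√[4·2!3!0!/6! · 0!5!2!0!0!3!] = √(96)
  +(−1)^2/∏(2,0,3,0,0,0)! = 1/12  (running 1/12)
⟨..|..⟩ = √(96)·(1/12) = +0.816497

+0.816497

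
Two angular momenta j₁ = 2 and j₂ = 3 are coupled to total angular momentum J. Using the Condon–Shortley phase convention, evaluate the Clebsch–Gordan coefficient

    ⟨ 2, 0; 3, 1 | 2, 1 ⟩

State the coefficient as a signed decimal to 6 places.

+0.377964  (= +√(1/7))

j₁+j₂−J=3  J+j₁−j₂=1  J−j₁+j₂=3  j₁+j₂+J+1=8
(j₁±m₁, j₂±m₂, J±M) = (2,2,4,2,3,1)
P² = 36/7
sum k=1..2:
  [1] −1/12 = -1/12
  [2] +1/4 = 1/4
S = 1/6
C² = P²·S² = 1/7 ; C = +0.377964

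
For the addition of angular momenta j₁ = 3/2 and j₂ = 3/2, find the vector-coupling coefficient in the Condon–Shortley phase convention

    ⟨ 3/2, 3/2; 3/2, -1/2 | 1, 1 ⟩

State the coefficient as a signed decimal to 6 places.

+√(3/10) ≈ +0.547723

√[3·2!1!1!/5! · 3!0!1!2!2!0!] = √(6/5)
  +(−1)^0/∏(0,2,0,1,1,0)! = 1/2  (running 1/2)
⟨..|..⟩ = √(6/5)·(1/2) = +0.547723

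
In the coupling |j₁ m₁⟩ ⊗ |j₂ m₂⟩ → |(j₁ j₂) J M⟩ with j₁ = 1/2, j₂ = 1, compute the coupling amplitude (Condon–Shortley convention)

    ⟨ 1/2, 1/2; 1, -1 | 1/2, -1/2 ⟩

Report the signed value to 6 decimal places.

triangle: 1!·0!·1!/3! = 1/6
(j±m)!: 1!·0!·0!·2!·0!·1! = 2
prefactor² = (2J+1)·Δ·N² = 2/3
  k=0: +1/(0!·1!·0!·0!·0!·1!) = 1
Σ = 1  ⇒  CG² = 2/3·1² = 2/3
CG = +√(2/3) = +0.816497

+√(2/3) = +0.816497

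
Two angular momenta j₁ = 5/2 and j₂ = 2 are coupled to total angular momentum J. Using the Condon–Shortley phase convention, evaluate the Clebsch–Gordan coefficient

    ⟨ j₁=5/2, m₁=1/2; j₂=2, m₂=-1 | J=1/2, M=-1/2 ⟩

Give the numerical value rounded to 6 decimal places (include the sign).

triangle: 4!*1!*0!/6! = 24/720
(j±m)!: 3!*2!*1!*3!*0!*1! = 72
prefactor² = (2J+1)*Δ*N² = 24/5
  k=1: −1/(1!*3!*1!*0!*0!*0!) = -1/6
Σ = -1/6  ⇒  CG² = 24/5*(-1/6)² = 2/15
CG = −√(2/15) = -0.365148

-0.365148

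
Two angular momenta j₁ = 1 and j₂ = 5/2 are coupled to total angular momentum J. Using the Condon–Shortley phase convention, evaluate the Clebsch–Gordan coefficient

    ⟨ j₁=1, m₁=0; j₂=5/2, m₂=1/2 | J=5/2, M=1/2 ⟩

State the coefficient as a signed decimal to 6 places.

j₁+j₂−J=1  J+j₁−j₂=1  J−j₁+j₂=4  j₁+j₂+J+1=7
(j₁±m₁, j₂±m₂, J±M) = (1,1,3,2,3,2)
P² = 144/35
sum k=0..1:
  [0] +1/6 = 1/6
  [1] −1/4 = -1/4
S = -1/12
C² = P²·S² = 1/35 ; C = -0.169031

−√(1/35) = -0.169031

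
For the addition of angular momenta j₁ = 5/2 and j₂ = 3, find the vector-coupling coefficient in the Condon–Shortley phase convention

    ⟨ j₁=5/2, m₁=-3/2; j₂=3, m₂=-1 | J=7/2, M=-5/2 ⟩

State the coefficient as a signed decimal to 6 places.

-0.398410  (= −√(10/63))

triangle: 2!·3!·4!/10! = 288/3628800
(j±m)!: 1!·4!·2!·4!·1!·6! = 829440
prefactor² = (2J+1)·Δ·N² = 18432/35
  k=1: −1/(1!·1!·3!·1!·0!·3!) = -1/36
  k=2: +1/(2!·0!·2!·0!·1!·4!) = 1/96
Σ = -5/288  ⇒  CG² = 18432/35·(-5/288)² = 10/63
CG = −√(10/63) = -0.398410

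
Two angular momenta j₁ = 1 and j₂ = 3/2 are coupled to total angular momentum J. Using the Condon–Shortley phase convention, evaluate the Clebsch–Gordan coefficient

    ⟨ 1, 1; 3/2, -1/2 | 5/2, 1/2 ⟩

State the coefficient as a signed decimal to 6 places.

triangle: 0!·2!·3!/6! = 12/720
(j±m)!: 2!·0!·1!·2!·3!·2! = 48
prefactor² = (2J+1)·Δ·N² = 24/5
  k=0: +1/(0!·0!·0!·1!·2!·2!) = 1/4
Σ = 1/4  ⇒  CG² = 24/5·1/4² = 3/10
CG = +√(3/10) = +0.547723

+√(3/10) ≈ +0.547723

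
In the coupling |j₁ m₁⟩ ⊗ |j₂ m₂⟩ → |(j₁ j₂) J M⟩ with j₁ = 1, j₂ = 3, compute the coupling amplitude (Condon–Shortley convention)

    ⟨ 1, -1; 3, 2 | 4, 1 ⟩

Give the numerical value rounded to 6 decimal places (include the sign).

+0.327327  (= +√(3/28))

triangle: 0!*2!*6!/9! = 1440/362880
(j±m)!: 0!*2!*5!*1!*5!*3! = 172800
prefactor² = (2J+1)*Δ*N² = 43200/7
  k=0: +1/(0!*0!*2!*5!*0!*1!) = 1/240
Σ = 1/240  ⇒  CG² = 43200/7*1/240² = 3/28
CG = +√(3/28) = +0.327327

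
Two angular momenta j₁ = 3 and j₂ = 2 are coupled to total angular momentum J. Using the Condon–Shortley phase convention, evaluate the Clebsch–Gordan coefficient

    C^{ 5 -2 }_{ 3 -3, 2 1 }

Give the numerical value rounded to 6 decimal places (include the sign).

√[11·0!6!4!/11! · 0!6!3!1!3!7!] = √(622080)
  +(−1)^0/∏(0,0,6,3,0,1)! = 1/4320  (running 1/4320)
⟨..|..⟩ = √(622080)·(1/4320) = +0.182574

+√(1/30) = +0.182574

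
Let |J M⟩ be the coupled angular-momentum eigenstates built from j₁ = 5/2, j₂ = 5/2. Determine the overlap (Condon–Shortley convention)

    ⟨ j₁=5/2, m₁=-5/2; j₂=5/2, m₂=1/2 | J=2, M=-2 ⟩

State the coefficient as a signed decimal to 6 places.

−√(5/28) ≈ -0.422577

√[5·3!2!2!/8! · 0!5!3!2!0!4!] = √(720/7)
  +(−1)^3/∏(3,0,2,0,0,2)! = -1/24  (running -1/24)
⟨..|..⟩ = √(720/7)·(-1/24) = -0.422577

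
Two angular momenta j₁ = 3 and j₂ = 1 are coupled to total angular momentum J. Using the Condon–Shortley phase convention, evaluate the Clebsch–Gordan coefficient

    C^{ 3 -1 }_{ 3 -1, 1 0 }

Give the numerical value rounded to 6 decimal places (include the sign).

-0.288675  (= −√(1/12))

j₁+j₂−J=1  J+j₁−j₂=5  J−j₁+j₂=1  j₁+j₂+J+1=8
(j₁±m₁, j₂±m₂, J±M) = (2,4,1,1,2,4)
P² = 48
sum k=0..1:
  [0] +1/24 = 1/24
  [1] −1/12 = -1/12
S = -1/24
C² = P²·S² = 1/12 ; C = -0.288675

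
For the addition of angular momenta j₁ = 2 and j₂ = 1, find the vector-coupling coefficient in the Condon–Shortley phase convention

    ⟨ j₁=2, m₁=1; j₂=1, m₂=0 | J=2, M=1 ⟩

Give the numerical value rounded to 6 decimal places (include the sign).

√[5·1!3!1!/6! · 3!1!1!1!3!1!] = √(3/2)
  +(−1)^0/∏(0,1,1,1,2,0)! = 1/2  (running 1/2)
  +(−1)^1/∏(1,0,0,0,3,1)! = -1/6  (running 1/3)
⟨..|..⟩ = √(3/2)·(1/3) = +0.408248

+√(1/6) ≈ +0.408248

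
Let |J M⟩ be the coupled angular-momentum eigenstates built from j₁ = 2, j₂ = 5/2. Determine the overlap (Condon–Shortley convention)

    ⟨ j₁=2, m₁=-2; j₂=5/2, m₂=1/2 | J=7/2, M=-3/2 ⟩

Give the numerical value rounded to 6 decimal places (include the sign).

−√(8/21) ≈ -0.617213

√[8·1!3!4!/9! · 0!4!3!2!2!5!] = √(1536/7)
  +(−1)^1/∏(1,0,3,2,0,2)! = -1/24  (running -1/24)
⟨..|..⟩ = √(1536/7)·(-1/24) = -0.617213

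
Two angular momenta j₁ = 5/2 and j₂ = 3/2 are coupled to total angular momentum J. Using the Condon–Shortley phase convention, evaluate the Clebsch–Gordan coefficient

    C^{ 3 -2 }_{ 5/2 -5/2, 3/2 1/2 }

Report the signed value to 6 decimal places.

−√(5/12) ≈ -0.645497

triangle: 1!*4!*2!/8! = 48/40320
(j±m)!: 0!*5!*2!*1!*1!*5! = 28800
prefactor² = (2J+1)*Δ*N² = 240
  k=1: −1/(1!*0!*4!*1!*0!*1!) = -1/24
Σ = -1/24  ⇒  CG² = 240*(-1/24)² = 5/12
CG = −√(5/12) = -0.645497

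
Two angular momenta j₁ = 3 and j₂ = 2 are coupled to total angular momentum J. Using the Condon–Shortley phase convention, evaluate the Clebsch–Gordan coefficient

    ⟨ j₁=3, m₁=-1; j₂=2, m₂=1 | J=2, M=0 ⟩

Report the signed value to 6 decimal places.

+0.377964

triangle: 3!*3!*1!/8! = 36/40320
(j±m)!: 2!*4!*3!*1!*2!*2! = 1152
prefactor² = (2J+1)*Δ*N² = 36/7
  k=2: +1/(2!*1!*2!*1!*1!*0!) = 1/4
  k=3: −1/(3!*0!*1!*0!*2!*1!) = -1/12
Σ = 1/6  ⇒  CG² = 36/7*1/6² = 1/7
CG = +√(1/7) = +0.377964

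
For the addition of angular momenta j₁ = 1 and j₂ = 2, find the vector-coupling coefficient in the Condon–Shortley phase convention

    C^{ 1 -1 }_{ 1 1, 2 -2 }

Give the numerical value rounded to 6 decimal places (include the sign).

triangle: 2!×0!×2!/5! = 4/120
(j±m)!: 2!×0!×0!×4!×0!×2! = 96
prefactor² = (2J+1)×Δ×N² = 48/5
  k=0: +1/(0!×2!×0!×0!×0!×2!) = 1/4
Σ = 1/4  ⇒  CG² = 48/5×1/4² = 3/5
CG = +√(3/5) = +0.774597

+0.774597  (= +√(3/5))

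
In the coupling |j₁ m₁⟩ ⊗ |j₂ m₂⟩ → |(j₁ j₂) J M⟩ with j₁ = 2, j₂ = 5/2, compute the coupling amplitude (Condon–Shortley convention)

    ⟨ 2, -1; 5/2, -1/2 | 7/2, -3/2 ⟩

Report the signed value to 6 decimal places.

j₁+j₂−J=1  J+j₁−j₂=3  J−j₁+j₂=4  j₁+j₂+J+1=9
(j₁±m₁, j₂±m₂, J±M) = (1,3,2,3,2,5)
P² = 384/7
sum k=0..1:
  [0] +1/24 = 1/24
  [1] −1/12 = -1/12
S = -1/24
C² = P²·S² = 2/21 ; C = -0.308607

−√(2/21) = -0.308607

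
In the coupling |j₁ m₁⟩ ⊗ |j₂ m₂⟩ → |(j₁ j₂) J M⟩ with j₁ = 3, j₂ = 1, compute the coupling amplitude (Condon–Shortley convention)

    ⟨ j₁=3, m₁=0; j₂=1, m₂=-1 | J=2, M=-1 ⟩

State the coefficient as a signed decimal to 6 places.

j₁+j₂−J=2  J+j₁−j₂=4  J−j₁+j₂=0  j₁+j₂+J+1=7
(j₁±m₁, j₂±m₂, J±M) = (3,3,0,2,1,3)
P² = 144/7
sum k=0..0:
  [0] +1/12 = 1/12
S = 1/12
C² = P²·S² = 1/7 ; C = +0.377964

+0.377964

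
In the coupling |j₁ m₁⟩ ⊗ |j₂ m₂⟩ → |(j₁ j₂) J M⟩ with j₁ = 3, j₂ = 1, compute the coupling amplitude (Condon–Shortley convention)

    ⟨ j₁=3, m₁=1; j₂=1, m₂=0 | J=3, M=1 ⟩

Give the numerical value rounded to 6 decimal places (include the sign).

triangle: 1!*5!*1!/8! = 120/40320
(j±m)!: 4!*2!*1!*1!*4!*2! = 2304
prefactor² = (2J+1)*Δ*N² = 48
  k=0: +1/(0!*1!*2!*1!*3!*0!) = 1/12
  k=1: −1/(1!*0!*1!*0!*4!*1!) = -1/24
Σ = 1/24  ⇒  CG² = 48*1/24² = 1/12
CG = +√(1/12) = +0.288675

+0.288675  (= +√(1/12))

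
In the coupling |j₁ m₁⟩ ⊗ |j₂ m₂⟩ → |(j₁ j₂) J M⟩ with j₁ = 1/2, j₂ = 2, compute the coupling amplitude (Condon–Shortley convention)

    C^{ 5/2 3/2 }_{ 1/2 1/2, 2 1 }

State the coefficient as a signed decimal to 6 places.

+0.894427

j₁+j₂−J=0  J+j₁−j₂=1  J−j₁+j₂=4  j₁+j₂+J+1=6
(j₁±m₁, j₂±m₂, J±M) = (1,0,3,1,4,1)
P² = 144/5
sum k=0..0:
  [0] +1/6 = 1/6
S = 1/6
C² = P²·S² = 4/5 ; C = +0.894427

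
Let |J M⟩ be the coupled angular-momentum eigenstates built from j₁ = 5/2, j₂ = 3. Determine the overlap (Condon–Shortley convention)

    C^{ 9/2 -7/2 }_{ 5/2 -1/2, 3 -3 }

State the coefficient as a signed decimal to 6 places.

+√(16/33) ≈ +0.696311

j₁+j₂−J=1  J+j₁−j₂=4  J−j₁+j₂=5  j₁+j₂+J+1=11
(j₁±m₁, j₂±m₂, J±M) = (2,3,0,6,1,8)
P² = 2764800/11
sum k=0..0:
  [0] +1/720 = 1/720
S = 1/720
C² = P²·S² = 16/33 ; C = +0.696311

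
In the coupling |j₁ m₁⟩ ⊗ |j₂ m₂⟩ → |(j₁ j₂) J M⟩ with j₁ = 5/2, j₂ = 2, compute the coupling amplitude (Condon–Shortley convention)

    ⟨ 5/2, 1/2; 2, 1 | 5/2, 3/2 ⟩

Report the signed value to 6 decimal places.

j₁+j₂−J=2  J+j₁−j₂=3  J−j₁+j₂=2  j₁+j₂+J+1=8
(j₁±m₁, j₂±m₂, J±M) = (3,2,3,1,4,1)
P² = 216/35
sum k=1..2:
  [1] −1/4 = -1/4
  [2] +1/12 = 1/12
S = -1/6
C² = P²·S² = 6/35 ; C = -0.414039

-0.414039  (= −√(6/35))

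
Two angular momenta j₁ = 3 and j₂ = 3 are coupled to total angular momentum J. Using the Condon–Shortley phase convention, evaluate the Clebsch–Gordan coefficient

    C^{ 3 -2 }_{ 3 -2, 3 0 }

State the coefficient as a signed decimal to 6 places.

+0.408248

triangle: 3!*3!*3!/10! = 216/3628800
(j±m)!: 1!*5!*3!*3!*1!*5! = 518400
prefactor² = (2J+1)*Δ*N² = 216
  k=2: +1/(2!*1!*3!*1!*0!*2!) = 1/24
  k=3: −1/(3!*0!*2!*0!*1!*3!) = -1/72
Σ = 1/36  ⇒  CG² = 216*1/36² = 1/6
CG = +√(1/6) = +0.408248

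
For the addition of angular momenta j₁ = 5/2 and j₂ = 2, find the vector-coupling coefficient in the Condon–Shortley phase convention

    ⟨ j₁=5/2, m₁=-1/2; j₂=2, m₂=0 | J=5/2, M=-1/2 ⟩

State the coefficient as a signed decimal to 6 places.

√[6·2!3!2!/8! · 2!3!2!2!2!3!] = √(72/35)
  +(−1)^0/∏(0,2,3,2,0,0)! = 1/24  (running 1/24)
  +(−1)^1/∏(1,1,2,1,1,1)! = -1/2  (running -11/24)
  +(−1)^2/∏(2,0,1,0,2,2)! = 1/8  (running -1/3)
⟨..|..⟩ = √(72/35)·(-1/3) = -0.478091

-0.478091  (= −√(8/35))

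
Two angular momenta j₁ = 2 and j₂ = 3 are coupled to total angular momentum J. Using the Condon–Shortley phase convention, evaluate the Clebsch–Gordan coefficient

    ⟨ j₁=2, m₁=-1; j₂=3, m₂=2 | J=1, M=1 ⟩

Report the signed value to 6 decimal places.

√[3·4!0!2!/7! · 1!3!5!1!2!0!] = √(288/7)
  +(−1)^3/∏(3,1,0,2,0,0)! = -1/12  (running -1/12)
⟨..|..⟩ = √(288/7)·(-1/12) = -0.534522

−√(2/7) ≈ -0.534522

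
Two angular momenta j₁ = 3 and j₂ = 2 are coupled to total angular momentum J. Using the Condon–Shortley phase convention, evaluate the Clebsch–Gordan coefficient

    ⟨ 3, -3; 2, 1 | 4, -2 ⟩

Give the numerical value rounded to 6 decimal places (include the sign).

j₁+j₂−J=1  J+j₁−j₂=5  J−j₁+j₂=3  j₁+j₂+J+1=10
(j₁±m₁, j₂±m₂, J±M) = (0,6,3,1,2,6)
P² = 77760/7
sum k=1..1:
  [1] −1/240 = -1/240
S = -1/240
C² = P²·S² = 27/140 ; C = -0.439155

-0.439155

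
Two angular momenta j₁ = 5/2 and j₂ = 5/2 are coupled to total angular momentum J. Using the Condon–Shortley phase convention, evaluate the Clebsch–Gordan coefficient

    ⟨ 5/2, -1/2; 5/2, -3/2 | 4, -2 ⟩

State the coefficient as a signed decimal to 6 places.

+√(5/28) ≈ +0.422577

√[9·1!4!4!/10! · 2!3!1!4!2!6!] = √(20736/35)
  +(−1)^0/∏(0,1,3,1,1,3)! = 1/36  (running 1/36)
  +(−1)^1/∏(1,0,2,0,2,4)! = -1/96  (running 5/288)
⟨..|..⟩ = √(20736/35)·(5/288) = +0.422577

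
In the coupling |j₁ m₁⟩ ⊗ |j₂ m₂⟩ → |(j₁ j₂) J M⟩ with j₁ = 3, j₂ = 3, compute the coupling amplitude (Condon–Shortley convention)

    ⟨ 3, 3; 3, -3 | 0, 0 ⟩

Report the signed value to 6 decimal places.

√[1·6!0!0!/7! · 6!0!0!6!0!0!] = √(518400/7)
  +(−1)^0/∏(0,6,0,0,0,0)! = 1/720  (running 1/720)
⟨..|..⟩ = √(518400/7)·(1/720) = +0.377964

+√(1/7) ≈ +0.377964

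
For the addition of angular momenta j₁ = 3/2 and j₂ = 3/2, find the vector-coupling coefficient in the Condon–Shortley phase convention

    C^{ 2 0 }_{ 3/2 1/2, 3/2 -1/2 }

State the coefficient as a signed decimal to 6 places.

√[5·1!2!2!/6! · 2!1!1!2!2!2!] = √(4/9)
  +(−1)^0/∏(0,1,1,1,1,1)! = 1  (running 1)
  +(−1)^1/∏(1,0,0,0,2,2)! = -1/4  (running 3/4)
⟨..|..⟩ = √(4/9)·(3/4) = +0.500000

+√(1/4) = +0.500000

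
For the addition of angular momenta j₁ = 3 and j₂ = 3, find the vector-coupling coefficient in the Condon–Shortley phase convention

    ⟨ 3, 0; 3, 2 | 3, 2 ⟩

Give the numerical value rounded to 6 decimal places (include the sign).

+√(1/6) ≈ +0.408248

triangle: 3!*3!*3!/10! = 216/3628800
(j±m)!: 3!*3!*5!*1!*5!*1! = 518400
prefactor² = (2J+1)*Δ*N² = 216
  k=2: +1/(2!*1!*1!*3!*2!*0!) = 1/24
  k=3: −1/(3!*0!*0!*2!*3!*1!) = -1/72
Σ = 1/36  ⇒  CG² = 216*1/36² = 1/6
CG = +√(1/6) = +0.408248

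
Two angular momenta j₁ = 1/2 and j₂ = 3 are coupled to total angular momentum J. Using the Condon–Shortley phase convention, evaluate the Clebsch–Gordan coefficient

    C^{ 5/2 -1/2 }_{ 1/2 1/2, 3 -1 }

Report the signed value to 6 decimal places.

j₁+j₂−J=1  J+j₁−j₂=0  J−j₁+j₂=5  j₁+j₂+J+1=7
(j₁±m₁, j₂±m₂, J±M) = (1,0,2,4,2,3)
P² = 576/7
sum k=0..0:
  [0] +1/12 = 1/12
S = 1/12
C² = P²·S² = 4/7 ; C = +0.755929

+0.755929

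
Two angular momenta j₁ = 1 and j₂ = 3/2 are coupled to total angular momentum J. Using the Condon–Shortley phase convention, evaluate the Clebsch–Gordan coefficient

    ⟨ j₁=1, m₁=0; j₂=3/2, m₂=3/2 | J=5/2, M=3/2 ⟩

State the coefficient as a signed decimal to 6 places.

+0.632456

√[6·0!2!3!/6! · 1!1!3!0!4!1!] = √(72/5)
  +(−1)^0/∏(0,0,1,3,1,0)! = 1/6  (running 1/6)
⟨..|..⟩ = √(72/5)·(1/6) = +0.632456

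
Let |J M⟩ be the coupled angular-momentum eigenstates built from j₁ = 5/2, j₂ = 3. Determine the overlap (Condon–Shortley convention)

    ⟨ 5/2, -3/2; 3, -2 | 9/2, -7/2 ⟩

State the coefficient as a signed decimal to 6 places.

+0.100504  (= +√(1/99))

√[10·1!4!5!/11! · 1!4!1!5!1!8!] = √(921600/11)
  +(−1)^0/∏(0,1,4,1,0,4)! = 1/576  (running 1/576)
  +(−1)^1/∏(1,0,3,0,1,5)! = -1/720  (running 1/2880)
⟨..|..⟩ = √(921600/11)·(1/2880) = +0.100504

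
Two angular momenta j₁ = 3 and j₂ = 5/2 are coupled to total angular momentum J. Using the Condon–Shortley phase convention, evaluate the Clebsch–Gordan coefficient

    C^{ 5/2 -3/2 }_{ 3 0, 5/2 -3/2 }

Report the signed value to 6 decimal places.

√[6·3!3!2!/9! · 3!3!1!4!1!4!] = √(864/35)
  +(−1)^0/∏(0,3,3,1,0,1)! = 1/36  (running 1/36)
  +(−1)^1/∏(1,2,2,0,1,2)! = -1/8  (running -7/72)
⟨..|..⟩ = √(864/35)·(-7/72) = -0.483046

-0.483046  (= −√(7/30))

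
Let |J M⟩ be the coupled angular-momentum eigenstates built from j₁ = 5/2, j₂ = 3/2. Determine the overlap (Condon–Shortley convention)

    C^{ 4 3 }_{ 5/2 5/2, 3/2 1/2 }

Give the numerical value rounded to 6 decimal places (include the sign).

triangle: 0!×5!×3!/9! = 720/362880
(j±m)!: 5!×0!×2!×1!×7!×1! = 1209600
prefactor² = (2J+1)×Δ×N² = 21600
  k=0: +1/(0!×0!×0!×2!×5!×1!) = 1/240
Σ = 1/240  ⇒  CG² = 21600×1/240² = 3/8
CG = +√(3/8) = +0.612372

+0.612372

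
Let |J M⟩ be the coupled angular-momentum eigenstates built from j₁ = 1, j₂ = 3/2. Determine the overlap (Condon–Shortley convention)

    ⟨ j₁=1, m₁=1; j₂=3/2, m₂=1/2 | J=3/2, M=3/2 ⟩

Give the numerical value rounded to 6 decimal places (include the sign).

√[4·1!1!2!/5! · 2!0!2!1!3!0!] = √(8/5)
  +(−1)^0/∏(0,1,0,2,1,0)! = 1/2  (running 1/2)
⟨..|..⟩ = √(8/5)·(1/2) = +0.632456

+0.632456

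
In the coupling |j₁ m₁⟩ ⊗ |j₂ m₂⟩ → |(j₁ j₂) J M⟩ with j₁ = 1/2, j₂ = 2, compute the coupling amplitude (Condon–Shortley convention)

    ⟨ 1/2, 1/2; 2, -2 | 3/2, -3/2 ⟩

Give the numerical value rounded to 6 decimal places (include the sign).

+0.894427

√[4·1!0!3!/5! · 1!0!0!4!0!3!] = √(144/5)
  +(−1)^0/∏(0,1,0,0,0,3)! = 1/6  (running 1/6)
⟨..|..⟩ = √(144/5)·(1/6) = +0.894427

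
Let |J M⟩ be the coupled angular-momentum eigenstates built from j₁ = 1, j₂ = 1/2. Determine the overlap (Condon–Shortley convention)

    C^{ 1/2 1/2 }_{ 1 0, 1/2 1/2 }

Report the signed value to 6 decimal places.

−√(1/3) ≈ -0.577350

triangle: 1!*1!*0!/3! = 1/6
(j±m)!: 1!*1!*1!*0!*1!*0! = 1
prefactor² = (2J+1)*Δ*N² = 1/3
  k=1: −1/(1!*0!*0!*0!*1!*0!) = -1
Σ = -1  ⇒  CG² = 1/3*(-1)² = 1/3
CG = −√(1/3) = -0.577350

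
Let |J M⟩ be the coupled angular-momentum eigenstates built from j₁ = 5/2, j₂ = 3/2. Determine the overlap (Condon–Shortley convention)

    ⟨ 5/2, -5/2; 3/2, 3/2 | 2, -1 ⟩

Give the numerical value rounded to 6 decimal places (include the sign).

+0.597614  (= +√(5/14))

√[5·2!3!1!/7! · 0!5!3!0!1!3!] = √(360/7)
  +(−1)^2/∏(2,0,3,1,0,0)! = 1/12  (running 1/12)
⟨..|..⟩ = √(360/7)·(1/12) = +0.597614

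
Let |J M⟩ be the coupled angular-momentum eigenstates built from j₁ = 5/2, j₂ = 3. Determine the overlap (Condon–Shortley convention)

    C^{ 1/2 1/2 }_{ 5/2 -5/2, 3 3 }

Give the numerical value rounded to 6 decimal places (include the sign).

−√(2/7) ≈ -0.534522

j₁+j₂−J=5  J+j₁−j₂=0  J−j₁+j₂=1  j₁+j₂+J+1=7
(j₁±m₁, j₂±m₂, J±M) = (0,5,6,0,1,0)
P² = 28800/7
sum k=5..5:
  [5] −1/120 = -1/120
S = -1/120
C² = P²·S² = 2/7 ; C = -0.534522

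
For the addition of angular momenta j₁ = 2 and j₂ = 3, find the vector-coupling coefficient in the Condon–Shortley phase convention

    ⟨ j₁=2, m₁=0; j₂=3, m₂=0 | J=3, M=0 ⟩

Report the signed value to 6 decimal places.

-0.516398

√[7·2!2!4!/9! · 2!2!3!3!3!3!] = √(48/5)
  +(−1)^0/∏(0,2,2,3,0,1)! = 1/24  (running 1/24)
  +(−1)^1/∏(1,1,1,2,1,2)! = -1/4  (running -5/24)
  +(−1)^2/∏(2,0,0,1,2,3)! = 1/24  (running -1/6)
⟨..|..⟩ = √(48/5)·(-1/6) = -0.516398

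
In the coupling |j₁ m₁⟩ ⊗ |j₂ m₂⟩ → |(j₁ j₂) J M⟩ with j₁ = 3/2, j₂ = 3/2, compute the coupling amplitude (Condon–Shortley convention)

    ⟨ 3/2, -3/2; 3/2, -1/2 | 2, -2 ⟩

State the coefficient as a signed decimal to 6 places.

-0.707107  (= −√(1/2))

triangle: 1!×2!×2!/6! = 4/720
(j±m)!: 0!×3!×1!×2!×0!×4! = 288
prefactor² = (2J+1)×Δ×N² = 8
  k=1: −1/(1!×0!×2!×0!×0!×2!) = -1/4
Σ = -1/4  ⇒  CG² = 8×(-1/4)² = 1/2
CG = −√(1/2) = -0.707107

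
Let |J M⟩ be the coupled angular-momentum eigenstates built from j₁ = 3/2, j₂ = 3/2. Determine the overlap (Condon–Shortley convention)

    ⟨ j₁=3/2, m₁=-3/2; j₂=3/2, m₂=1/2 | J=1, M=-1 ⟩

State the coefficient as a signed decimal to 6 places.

+√(3/10) = +0.547723

j₁+j₂−J=2  J+j₁−j₂=1  J−j₁+j₂=1  j₁+j₂+J+1=5
(j₁±m₁, j₂±m₂, J±M) = (0,3,2,1,0,2)
P² = 6/5
sum k=2..2:
  [2] +1/2 = 1/2
S = 1/2
C² = P²·S² = 3/10 ; C = +0.547723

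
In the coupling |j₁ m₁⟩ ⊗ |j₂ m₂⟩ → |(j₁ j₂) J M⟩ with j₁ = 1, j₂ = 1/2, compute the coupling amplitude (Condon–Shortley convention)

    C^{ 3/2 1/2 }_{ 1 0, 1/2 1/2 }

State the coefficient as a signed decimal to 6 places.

+0.816497  (= +√(2/3))

j₁+j₂−J=0  J+j₁−j₂=2  J−j₁+j₂=1  j₁+j₂+J+1=4
(j₁±m₁, j₂±m₂, J±M) = (1,1,1,0,2,1)
P² = 2/3
sum k=0..0:
  [0] +1/1 = 1
S = 1
C² = P²·S² = 2/3 ; C = +0.816497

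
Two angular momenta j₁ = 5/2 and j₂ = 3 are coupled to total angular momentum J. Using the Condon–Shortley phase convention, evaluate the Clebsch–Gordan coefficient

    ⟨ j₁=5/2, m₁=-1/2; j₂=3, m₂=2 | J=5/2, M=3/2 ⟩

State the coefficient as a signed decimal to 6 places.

+0.267261

triangle: 3!×2!×3!/9! = 72/362880
(j±m)!: 2!×3!×5!×1!×4!×1! = 34560
prefactor² = (2J+1)×Δ×N² = 288/7
  k=2: +1/(2!×1!×1!×3!×1!×0!) = 1/12
  k=3: −1/(3!×0!×0!×2!×2!×1!) = -1/24
Σ = 1/24  ⇒  CG² = 288/7×1/24² = 1/14
CG = +√(1/14) = +0.267261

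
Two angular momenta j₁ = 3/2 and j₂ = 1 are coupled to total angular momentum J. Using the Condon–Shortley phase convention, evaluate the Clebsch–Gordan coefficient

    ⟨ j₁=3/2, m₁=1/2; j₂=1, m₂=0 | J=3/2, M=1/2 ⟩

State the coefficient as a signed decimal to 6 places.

√[4·1!2!1!/5! · 2!1!1!1!2!1!] = √(4/15)
  +(−1)^0/∏(0,1,1,1,1,0)! = 1  (running 1)
  +(−1)^1/∏(1,0,0,0,2,1)! = -1/2  (running 1/2)
⟨..|..⟩ = √(4/15)·(1/2) = +0.258199

+√(1/15) ≈ +0.258199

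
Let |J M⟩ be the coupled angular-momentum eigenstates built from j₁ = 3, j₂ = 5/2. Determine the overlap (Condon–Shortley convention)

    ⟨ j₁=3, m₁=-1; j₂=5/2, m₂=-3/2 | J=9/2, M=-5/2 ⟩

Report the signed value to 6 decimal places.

√[10·1!5!4!/11! · 2!4!1!4!2!7!] = √(92160/11)
  +(−1)^0/∏(0,1,4,1,1,3)! = 1/144  (running 1/144)
  +(−1)^1/∏(1,0,3,0,2,4)! = -1/288  (running 1/288)
⟨..|..⟩ = √(92160/11)·(1/288) = +0.317821

+0.317821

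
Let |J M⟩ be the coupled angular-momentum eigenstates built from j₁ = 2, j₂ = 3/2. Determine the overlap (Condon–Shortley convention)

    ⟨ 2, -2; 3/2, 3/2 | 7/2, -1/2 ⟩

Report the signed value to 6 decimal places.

triangle: 0!*4!*3!/8! = 144/40320
(j±m)!: 0!*4!*3!*0!*3!*4! = 20736
prefactor² = (2J+1)*Δ*N² = 20736/35
  k=0: +1/(0!*0!*4!*3!*0!*0!) = 1/144
Σ = 1/144  ⇒  CG² = 20736/35*1/144² = 1/35
CG = +√(1/35) = +0.169031

+0.169031  (= +√(1/35))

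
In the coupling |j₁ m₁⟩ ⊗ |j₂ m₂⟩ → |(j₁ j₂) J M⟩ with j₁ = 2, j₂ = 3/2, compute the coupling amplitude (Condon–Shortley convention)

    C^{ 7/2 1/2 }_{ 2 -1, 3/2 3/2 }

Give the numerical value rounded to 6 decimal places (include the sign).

√[8·0!4!3!/8! · 1!3!3!0!4!3!] = √(5184/35)
  +(−1)^0/∏(0,0,3,3,1,0)! = 1/36  (running 1/36)
⟨..|..⟩ = √(5184/35)·(1/36) = +0.338062

+√(4/35) = +0.338062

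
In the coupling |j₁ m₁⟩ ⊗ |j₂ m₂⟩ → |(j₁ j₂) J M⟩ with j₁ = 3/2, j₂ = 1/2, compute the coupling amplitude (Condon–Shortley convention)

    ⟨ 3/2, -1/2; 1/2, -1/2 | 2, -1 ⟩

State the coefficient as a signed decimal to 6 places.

+0.866025  (= +√(3/4))

triangle: 0!*3!*1!/5! = 6/120
(j±m)!: 1!*2!*0!*1!*1!*3! = 12
prefactor² = (2J+1)*Δ*N² = 3
  k=0: +1/(0!*0!*2!*0!*1!*1!) = 1/2
Σ = 1/2  ⇒  CG² = 3*1/2² = 3/4
CG = +√(3/4) = +0.866025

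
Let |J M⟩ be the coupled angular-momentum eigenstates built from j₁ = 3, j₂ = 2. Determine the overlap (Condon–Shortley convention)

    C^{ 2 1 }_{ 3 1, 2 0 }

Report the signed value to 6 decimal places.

−√(1/7) ≈ -0.377964

triangle: 3!*3!*1!/8! = 36/40320
(j±m)!: 4!*2!*2!*2!*3!*1! = 1152
prefactor² = (2J+1)*Δ*N² = 36/7
  k=1: −1/(1!*2!*1!*1!*2!*0!) = -1/4
  k=2: +1/(2!*1!*0!*0!*3!*1!) = 1/12
Σ = -1/6  ⇒  CG² = 36/7*(-1/6)² = 1/7
CG = −√(1/7) = -0.377964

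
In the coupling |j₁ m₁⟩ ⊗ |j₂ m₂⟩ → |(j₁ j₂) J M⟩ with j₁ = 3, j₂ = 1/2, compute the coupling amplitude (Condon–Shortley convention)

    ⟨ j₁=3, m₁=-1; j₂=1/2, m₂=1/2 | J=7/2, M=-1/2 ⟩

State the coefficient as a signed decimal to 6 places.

j₁+j₂−J=0  J+j₁−j₂=6  J−j₁+j₂=1  j₁+j₂+J+1=8
(j₁±m₁, j₂±m₂, J±M) = (2,4,1,0,3,4)
P² = 6912/7
sum k=0..0:
  [0] +1/48 = 1/48
S = 1/48
C² = P²·S² = 3/7 ; C = +0.654654

+0.654654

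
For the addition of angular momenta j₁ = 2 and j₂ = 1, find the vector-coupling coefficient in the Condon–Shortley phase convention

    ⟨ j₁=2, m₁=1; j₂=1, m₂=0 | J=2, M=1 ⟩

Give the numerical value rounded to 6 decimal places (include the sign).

√[5·1!3!1!/6! · 3!1!1!1!3!1!] = √(3/2)
  +(−1)^0/∏(0,1,1,1,2,0)! = 1/2  (running 1/2)
  +(−1)^1/∏(1,0,0,0,3,1)! = -1/6  (running 1/3)
⟨..|..⟩ = √(3/2)·(1/3) = +0.408248

+√(1/6) = +0.408248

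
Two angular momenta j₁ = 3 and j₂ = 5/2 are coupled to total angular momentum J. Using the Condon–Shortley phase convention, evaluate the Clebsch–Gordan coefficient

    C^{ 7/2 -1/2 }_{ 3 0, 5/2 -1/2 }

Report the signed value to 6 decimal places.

−√(4/21) ≈ -0.436436

√[8·2!4!3!/10! · 3!3!2!3!3!4!] = √(6912/175)
  +(−1)^0/∏(0,2,3,2,1,1)! = 1/24  (running 1/24)
  +(−1)^1/∏(1,1,2,1,2,2)! = -1/8  (running -1/12)
  +(−1)^2/∏(2,0,1,0,3,3)! = 1/72  (running -5/72)
⟨..|..⟩ = √(6912/175)·(-5/72) = -0.436436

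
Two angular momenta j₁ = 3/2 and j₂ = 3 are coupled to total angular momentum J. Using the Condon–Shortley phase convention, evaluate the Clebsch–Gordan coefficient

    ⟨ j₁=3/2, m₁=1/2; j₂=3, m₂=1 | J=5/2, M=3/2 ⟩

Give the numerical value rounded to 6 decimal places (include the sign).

j₁+j₂−J=2  J+j₁−j₂=1  J−j₁+j₂=4  j₁+j₂+J+1=8
(j₁±m₁, j₂±m₂, J±M) = (2,1,4,2,4,1)
P² = 576/35
sum k=0..1:
  [0] +1/48 = 1/48
  [1] −1/6 = -1/6
S = -7/48
C² = P²·S² = 7/20 ; C = -0.591608

−√(7/20) = -0.591608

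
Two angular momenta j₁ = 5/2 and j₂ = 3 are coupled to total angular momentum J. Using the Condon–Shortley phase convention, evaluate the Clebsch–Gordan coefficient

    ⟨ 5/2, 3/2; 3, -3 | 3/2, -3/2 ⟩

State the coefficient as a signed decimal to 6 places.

√[4·4!1!2!/8! · 4!1!0!6!0!3!] = √(3456/7)
  +(−1)^0/∏(0,4,1,0,0,2)! = 1/48  (running 1/48)
⟨..|..⟩ = √(3456/7)·(1/48) = +0.462910

+√(3/14) ≈ +0.462910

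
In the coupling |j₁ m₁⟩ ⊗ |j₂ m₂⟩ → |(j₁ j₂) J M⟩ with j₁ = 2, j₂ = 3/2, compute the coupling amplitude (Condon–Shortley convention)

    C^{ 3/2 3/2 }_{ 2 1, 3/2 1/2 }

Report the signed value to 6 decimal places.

triangle: 2!×2!×1!/6! = 4/720
(j±m)!: 3!×1!×2!×1!×3!×0! = 72
prefactor² = (2J+1)×Δ×N² = 8/5
  k=1: −1/(1!×1!×0!×1!×2!×0!) = -1/2
Σ = -1/2  ⇒  CG² = 8/5×(-1/2)² = 2/5
CG = −√(2/5) = -0.632456

-0.632456  (= −√(2/5))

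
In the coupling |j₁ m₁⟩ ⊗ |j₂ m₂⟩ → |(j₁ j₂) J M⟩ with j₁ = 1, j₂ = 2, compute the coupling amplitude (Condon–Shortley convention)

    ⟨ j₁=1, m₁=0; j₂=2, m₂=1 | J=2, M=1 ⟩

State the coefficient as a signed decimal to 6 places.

j₁+j₂−J=1  J+j₁−j₂=1  J−j₁+j₂=3  j₁+j₂+J+1=6
(j₁±m₁, j₂±m₂, J±M) = (1,1,3,1,3,1)
P² = 3/2
sum k=0..1:
  [0] +1/6 = 1/6
  [1] −1/2 = -1/2
S = -1/3
C² = P²·S² = 1/6 ; C = -0.408248

-0.408248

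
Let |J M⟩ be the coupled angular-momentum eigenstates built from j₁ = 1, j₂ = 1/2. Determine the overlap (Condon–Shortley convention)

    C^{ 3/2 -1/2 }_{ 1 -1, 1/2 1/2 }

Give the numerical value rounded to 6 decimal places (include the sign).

j₁+j₂−J=0  J+j₁−j₂=2  J−j₁+j₂=1  j₁+j₂+J+1=4
(j₁±m₁, j₂±m₂, J±M) = (0,2,1,0,1,2)
P² = 4/3
sum k=0..0:
  [0] +1/2 = 1/2
S = 1/2
C² = P²·S² = 1/3 ; C = +0.577350

+0.577350  (= +√(1/3))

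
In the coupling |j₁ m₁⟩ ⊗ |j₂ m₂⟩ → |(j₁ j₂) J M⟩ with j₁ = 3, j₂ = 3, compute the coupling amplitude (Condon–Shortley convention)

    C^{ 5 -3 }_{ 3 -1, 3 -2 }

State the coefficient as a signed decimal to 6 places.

+√(1/6) ≈ +0.408248

triangle: 1!*5!*5!/12! = 14400/479001600
(j±m)!: 2!*4!*1!*5!*2!*8! = 464486400
prefactor² = (2J+1)*Δ*N² = 153600
  k=0: +1/(0!*1!*4!*1!*1!*4!) = 1/576
  k=1: −1/(1!*0!*3!*0!*2!*5!) = -1/1440
Σ = 1/960  ⇒  CG² = 153600*1/960² = 1/6
CG = +√(1/6) = +0.408248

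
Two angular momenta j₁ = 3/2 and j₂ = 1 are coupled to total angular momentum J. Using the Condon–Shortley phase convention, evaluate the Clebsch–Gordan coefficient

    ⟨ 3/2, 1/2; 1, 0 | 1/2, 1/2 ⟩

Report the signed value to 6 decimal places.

j₁+j₂−J=2  J+j₁−j₂=1  J−j₁+j₂=0  j₁+j₂+J+1=4
(j₁±m₁, j₂±m₂, J±M) = (2,1,1,1,1,0)
P² = 1/3
sum k=1..1:
  [1] −1/1 = -1
S = -1
C² = P²·S² = 1/3 ; C = -0.577350

−√(1/3) ≈ -0.577350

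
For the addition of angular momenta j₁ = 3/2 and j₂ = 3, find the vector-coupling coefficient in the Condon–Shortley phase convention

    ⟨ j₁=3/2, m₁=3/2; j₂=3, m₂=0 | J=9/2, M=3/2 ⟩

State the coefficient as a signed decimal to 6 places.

√[10·0!3!6!/10! · 3!0!3!3!6!3!] = √(77760/7)
  +(−1)^0/∏(0,0,0,3,3,3)! = 1/216  (running 1/216)
⟨..|..⟩ = √(77760/7)·(1/216) = +0.487950

+√(5/21) = +0.487950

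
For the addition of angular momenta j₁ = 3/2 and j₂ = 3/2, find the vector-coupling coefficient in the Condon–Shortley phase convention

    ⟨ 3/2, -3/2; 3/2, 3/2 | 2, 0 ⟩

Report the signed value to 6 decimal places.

triangle: 1!×2!×2!/6! = 4/720
(j±m)!: 0!×3!×3!×0!×2!×2! = 144
prefactor² = (2J+1)×Δ×N² = 4
  k=1: −1/(1!×0!×2!×2!×0!×0!) = -1/4
Σ = -1/4  ⇒  CG² = 4×(-1/4)² = 1/4
CG = −√(1/4) = -0.500000

-0.500000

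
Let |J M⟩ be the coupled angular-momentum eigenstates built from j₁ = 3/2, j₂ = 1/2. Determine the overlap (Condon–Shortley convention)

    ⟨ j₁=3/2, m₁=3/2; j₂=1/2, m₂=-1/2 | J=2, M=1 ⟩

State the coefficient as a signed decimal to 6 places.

+0.500000

√[5·0!3!1!/5! · 3!0!0!1!3!1!] = √(9)
  +(−1)^0/∏(0,0,0,0,3,1)! = 1/6  (running 1/6)
⟨..|..⟩ = √(9)·(1/6) = +0.500000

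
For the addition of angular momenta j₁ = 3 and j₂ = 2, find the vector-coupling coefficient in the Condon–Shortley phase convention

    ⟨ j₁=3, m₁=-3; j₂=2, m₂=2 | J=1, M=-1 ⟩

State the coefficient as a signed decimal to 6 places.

triangle: 4!*2!*0!/7! = 48/5040
(j±m)!: 0!*6!*4!*0!*0!*2! = 34560
prefactor² = (2J+1)*Δ*N² = 6912/7
  k=4: +1/(4!*0!*2!*0!*0!*0!) = 1/48
Σ = 1/48  ⇒  CG² = 6912/7*1/48² = 3/7
CG = +√(3/7) = +0.654654

+0.654654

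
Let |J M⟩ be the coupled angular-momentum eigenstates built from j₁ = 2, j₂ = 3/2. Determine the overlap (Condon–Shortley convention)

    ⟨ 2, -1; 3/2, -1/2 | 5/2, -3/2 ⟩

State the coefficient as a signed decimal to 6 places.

triangle: 1!×3!×2!/7! = 12/5040
(j±m)!: 1!×3!×1!×2!×1!×4! = 288
prefactor² = (2J+1)×Δ×N² = 144/35
  k=0: +1/(0!×1!×3!×1!×0!×1!) = 1/6
  k=1: −1/(1!×0!×2!×0!×1!×2!) = -1/4
Σ = -1/12  ⇒  CG² = 144/35×(-1/12)² = 1/35
CG = −√(1/35) = -0.169031

−√(1/35) = -0.169031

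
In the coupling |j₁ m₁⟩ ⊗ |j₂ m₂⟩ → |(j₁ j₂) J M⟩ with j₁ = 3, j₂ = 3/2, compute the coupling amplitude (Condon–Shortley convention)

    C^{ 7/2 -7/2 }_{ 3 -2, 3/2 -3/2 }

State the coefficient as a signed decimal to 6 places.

triangle: 1!×5!×2!/9! = 240/362880
(j±m)!: 1!×5!×0!×3!×0!×7! = 3628800
prefactor² = (2J+1)×Δ×N² = 19200
  k=0: +1/(0!×1!×5!×0!×0!×2!) = 1/240
Σ = 1/240  ⇒  CG² = 19200×1/240² = 1/3
CG = +√(1/3) = +0.577350

+√(1/3) ≈ +0.577350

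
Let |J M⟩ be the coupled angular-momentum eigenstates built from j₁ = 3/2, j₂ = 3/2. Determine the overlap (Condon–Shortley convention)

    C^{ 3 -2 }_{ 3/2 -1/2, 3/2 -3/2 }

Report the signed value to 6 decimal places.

triangle: 0!·3!·3!/7! = 36/5040
(j±m)!: 1!·2!·0!·3!·1!·5! = 1440
prefactor² = (2J+1)·Δ·N² = 72
  k=0: +1/(0!·0!·2!·0!·1!·3!) = 1/12
Σ = 1/12  ⇒  CG² = 72·1/12² = 1/2
CG = +√(1/2) = +0.707107

+0.707107  (= +√(1/2))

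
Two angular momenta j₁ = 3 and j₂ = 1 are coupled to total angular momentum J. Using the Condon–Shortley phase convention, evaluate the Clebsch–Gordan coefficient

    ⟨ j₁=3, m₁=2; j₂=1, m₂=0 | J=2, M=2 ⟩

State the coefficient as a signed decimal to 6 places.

-0.487950

√[5·2!4!0!/7! · 5!1!1!1!4!0!] = √(960/7)
  +(−1)^1/∏(1,1,0,0,4,0)! = -1/24  (running -1/24)
⟨..|..⟩ = √(960/7)·(-1/24) = -0.487950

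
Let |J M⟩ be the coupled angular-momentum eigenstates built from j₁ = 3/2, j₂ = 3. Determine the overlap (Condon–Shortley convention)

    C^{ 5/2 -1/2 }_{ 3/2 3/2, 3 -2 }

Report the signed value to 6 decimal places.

+0.654654  (= +√(3/7))

√[6·2!1!4!/8! · 3!0!1!5!2!3!] = √(432/7)
  +(−1)^0/∏(0,2,0,1,1,3)! = 1/12  (running 1/12)
⟨..|..⟩ = √(432/7)·(1/12) = +0.654654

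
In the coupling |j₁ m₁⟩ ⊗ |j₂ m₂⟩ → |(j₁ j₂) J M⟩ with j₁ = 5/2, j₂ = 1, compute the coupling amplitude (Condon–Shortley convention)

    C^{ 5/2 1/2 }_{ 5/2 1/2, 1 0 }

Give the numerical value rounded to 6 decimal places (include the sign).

+√(1/35) = +0.169031

j₁+j₂−J=1  J+j₁−j₂=4  J−j₁+j₂=1  j₁+j₂+J+1=7
(j₁±m₁, j₂±m₂, J±M) = (3,2,1,1,3,2)
P² = 144/35
sum k=0..1:
  [0] +1/4 = 1/4
  [1] −1/6 = -1/6
S = 1/12
C² = P²·S² = 1/35 ; C = +0.169031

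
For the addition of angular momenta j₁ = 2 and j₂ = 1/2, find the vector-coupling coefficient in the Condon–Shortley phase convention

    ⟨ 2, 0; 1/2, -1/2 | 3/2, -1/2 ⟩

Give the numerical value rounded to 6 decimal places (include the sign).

+0.632456  (= +√(2/5))

j₁+j₂−J=1  J+j₁−j₂=3  J−j₁+j₂=0  j₁+j₂+J+1=5
(j₁±m₁, j₂±m₂, J±M) = (2,2,0,1,1,2)
P² = 8/5
sum k=0..0:
  [0] +1/2 = 1/2
S = 1/2
C² = P²·S² = 2/5 ; C = +0.632456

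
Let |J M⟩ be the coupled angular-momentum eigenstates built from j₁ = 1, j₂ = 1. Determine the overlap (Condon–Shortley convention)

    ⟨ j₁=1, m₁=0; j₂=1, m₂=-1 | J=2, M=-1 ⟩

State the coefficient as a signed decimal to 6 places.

j₁+j₂−J=0  J+j₁−j₂=2  J−j₁+j₂=2  j₁+j₂+J+1=5
(j₁±m₁, j₂±m₂, J±M) = (1,1,0,2,1,3)
P² = 2
sum k=0..0:
  [0] +1/2 = 1/2
S = 1/2
C² = P²·S² = 1/2 ; C = +0.707107

+√(1/2) = +0.707107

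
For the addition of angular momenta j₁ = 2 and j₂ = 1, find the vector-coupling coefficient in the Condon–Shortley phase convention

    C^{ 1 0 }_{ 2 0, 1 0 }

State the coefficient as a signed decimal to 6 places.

√[3·2!2!0!/5! · 2!2!1!1!1!1!] = √(2/5)
  +(−1)^1/∏(1,1,1,0,1,0)! = -1  (running -1)
⟨..|..⟩ = √(2/5)·(-1) = -0.632456

-0.632456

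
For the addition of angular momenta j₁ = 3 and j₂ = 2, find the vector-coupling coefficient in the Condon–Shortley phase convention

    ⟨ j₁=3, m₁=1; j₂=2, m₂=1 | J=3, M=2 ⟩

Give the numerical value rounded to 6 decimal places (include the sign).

√[7·2!4!2!/9! · 4!2!3!1!5!1!] = √(64)
  +(−1)^1/∏(1,1,1,2,3,0)! = -1/12  (running -1/12)
  +(−1)^2/∏(2,0,0,1,4,1)! = 1/48  (running -1/16)
⟨..|..⟩ = √(64)·(-1/16) = -0.500000

-0.500000  (= −√(1/4))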